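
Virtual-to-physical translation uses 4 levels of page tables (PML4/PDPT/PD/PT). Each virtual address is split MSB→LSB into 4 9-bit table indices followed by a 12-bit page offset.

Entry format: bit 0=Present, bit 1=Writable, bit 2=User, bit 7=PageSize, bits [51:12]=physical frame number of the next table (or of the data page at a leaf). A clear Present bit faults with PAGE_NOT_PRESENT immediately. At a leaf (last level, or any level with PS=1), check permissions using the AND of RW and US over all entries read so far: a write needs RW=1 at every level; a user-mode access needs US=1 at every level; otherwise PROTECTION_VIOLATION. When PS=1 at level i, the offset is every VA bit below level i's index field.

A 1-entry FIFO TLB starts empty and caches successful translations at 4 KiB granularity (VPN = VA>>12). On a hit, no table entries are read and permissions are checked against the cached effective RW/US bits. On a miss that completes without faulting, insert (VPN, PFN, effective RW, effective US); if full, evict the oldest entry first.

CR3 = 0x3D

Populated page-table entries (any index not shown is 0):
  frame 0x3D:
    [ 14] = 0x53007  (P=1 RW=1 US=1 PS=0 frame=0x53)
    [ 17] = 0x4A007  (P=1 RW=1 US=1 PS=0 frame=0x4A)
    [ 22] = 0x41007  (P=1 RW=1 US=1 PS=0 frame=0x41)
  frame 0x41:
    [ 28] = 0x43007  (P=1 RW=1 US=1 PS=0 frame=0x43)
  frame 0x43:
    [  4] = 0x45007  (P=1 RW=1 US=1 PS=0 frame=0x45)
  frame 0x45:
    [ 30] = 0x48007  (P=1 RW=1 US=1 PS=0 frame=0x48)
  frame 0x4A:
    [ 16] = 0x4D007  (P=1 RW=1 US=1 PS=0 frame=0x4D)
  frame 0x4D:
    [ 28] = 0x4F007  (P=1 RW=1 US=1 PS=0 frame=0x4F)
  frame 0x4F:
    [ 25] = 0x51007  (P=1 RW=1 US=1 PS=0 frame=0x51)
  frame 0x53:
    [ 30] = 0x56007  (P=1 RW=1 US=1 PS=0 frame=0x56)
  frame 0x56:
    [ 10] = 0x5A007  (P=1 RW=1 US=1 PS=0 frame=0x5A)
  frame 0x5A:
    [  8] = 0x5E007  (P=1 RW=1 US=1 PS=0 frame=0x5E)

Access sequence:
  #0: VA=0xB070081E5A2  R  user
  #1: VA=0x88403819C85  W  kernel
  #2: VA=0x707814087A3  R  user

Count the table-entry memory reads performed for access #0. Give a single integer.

Per-access translation:
#0 VA=0xB070081E5A2 (r,user):
  L0 @0x3D[22] → 0x41007  P=1,RW=1,US=1,PS=0
  L1 @0x41[28] → 0x43007  P=1,RW=1,US=1,PS=0
  L2 @0x43[4] → 0x45007  P=1,RW=1,US=1,PS=0
  L3 @0x45[30] → 0x48007  P=1,RW=1,US=1,PS=0
  ⇒ phys 0x485A2  [4 reads]
#1 VA=0x88403819C85 (w,kernel):
  L0 @0x3D[17] → 0x4A007  P=1,RW=1,US=1,PS=0
  L1 @0x4A[16] → 0x4D007  P=1,RW=1,US=1,PS=0
  L2 @0x4D[28] → 0x4F007  P=1,RW=1,US=1,PS=0
  L3 @0x4F[25] → 0x51007  P=1,RW=1,US=1,PS=0
  ⇒ phys 0x51C85  [4 reads]
#2 VA=0x707814087A3 (r,user):
  L0 @0x3D[14] → 0x53007  P=1,RW=1,US=1,PS=0
  L1 @0x53[30] → 0x56007  P=1,RW=1,US=1,PS=0
  L2 @0x56[10] → 0x5A007  P=1,RW=1,US=1,PS=0
  L3 @0x5A[8] → 0x5E007  P=1,RW=1,US=1,PS=0
  ⇒ phys 0x5E7A3  [4 reads]

Entries read for #0: 4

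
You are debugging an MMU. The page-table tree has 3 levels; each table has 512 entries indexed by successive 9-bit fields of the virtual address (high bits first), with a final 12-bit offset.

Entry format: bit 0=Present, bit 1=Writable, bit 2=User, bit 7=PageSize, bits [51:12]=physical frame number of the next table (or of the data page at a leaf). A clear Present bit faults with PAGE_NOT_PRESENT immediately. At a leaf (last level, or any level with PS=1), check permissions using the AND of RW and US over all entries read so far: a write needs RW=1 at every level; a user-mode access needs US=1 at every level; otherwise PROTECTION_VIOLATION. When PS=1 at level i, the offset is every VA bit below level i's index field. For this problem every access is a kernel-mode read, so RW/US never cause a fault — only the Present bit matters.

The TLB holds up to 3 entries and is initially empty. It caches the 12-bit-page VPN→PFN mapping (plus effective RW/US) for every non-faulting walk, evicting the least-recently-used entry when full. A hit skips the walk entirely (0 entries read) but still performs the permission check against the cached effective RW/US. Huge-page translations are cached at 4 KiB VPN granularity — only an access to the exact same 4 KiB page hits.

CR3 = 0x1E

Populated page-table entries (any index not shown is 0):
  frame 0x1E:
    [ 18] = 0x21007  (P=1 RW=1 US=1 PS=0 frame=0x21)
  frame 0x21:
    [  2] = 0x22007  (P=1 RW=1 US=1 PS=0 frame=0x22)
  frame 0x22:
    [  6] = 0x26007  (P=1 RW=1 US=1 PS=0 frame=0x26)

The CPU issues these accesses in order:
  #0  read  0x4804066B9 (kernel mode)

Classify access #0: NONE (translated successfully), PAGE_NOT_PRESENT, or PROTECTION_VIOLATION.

Per-access translation:
#0 VA=0x4804066B9 (r,kernel):
  L0: frame=0x1E idx=18 entry=0x21007 [P=1 RW=1 US=1 PS=0]
  L1: frame=0x21 idx=2 entry=0x22007 [P=1 RW=1 US=1 PS=0]
  L2: frame=0x22 idx=6 entry=0x26007 [P=1 RW=1 US=1 PS=0]
  ⇒ phys 0x266B9  [3 reads]

Access #0 fault: NONE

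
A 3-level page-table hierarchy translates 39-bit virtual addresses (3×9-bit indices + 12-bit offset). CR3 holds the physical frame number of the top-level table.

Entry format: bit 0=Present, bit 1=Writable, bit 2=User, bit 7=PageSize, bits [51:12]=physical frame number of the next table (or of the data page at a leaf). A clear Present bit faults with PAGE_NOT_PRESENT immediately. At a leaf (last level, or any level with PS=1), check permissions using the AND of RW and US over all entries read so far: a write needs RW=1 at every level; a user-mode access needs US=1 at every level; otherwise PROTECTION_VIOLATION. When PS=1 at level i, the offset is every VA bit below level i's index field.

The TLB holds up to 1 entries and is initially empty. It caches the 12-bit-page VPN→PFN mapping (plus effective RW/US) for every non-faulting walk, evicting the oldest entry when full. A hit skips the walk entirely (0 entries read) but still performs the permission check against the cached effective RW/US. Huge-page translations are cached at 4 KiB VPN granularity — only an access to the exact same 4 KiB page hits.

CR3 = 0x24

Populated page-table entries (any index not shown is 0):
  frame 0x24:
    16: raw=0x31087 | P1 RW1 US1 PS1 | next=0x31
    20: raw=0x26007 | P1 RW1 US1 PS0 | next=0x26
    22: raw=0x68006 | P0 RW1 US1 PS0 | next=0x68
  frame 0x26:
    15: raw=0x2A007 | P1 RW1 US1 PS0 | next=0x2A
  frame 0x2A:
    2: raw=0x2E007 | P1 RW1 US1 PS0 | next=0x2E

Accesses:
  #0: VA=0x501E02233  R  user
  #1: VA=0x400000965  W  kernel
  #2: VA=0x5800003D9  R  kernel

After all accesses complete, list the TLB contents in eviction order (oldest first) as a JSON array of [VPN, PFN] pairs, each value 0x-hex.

Per-access translation:
#0 VA=0x501E02233 (r,user):
  L0: frame=0x24 idx=20 entry=0x26007 [P=1 RW=1 US=1 PS=0]
  L1: frame=0x26 idx=15 entry=0x2A007 [P=1 RW=1 US=1 PS=0]
  L2: frame=0x2A idx=2 entry=0x2E007 [P=1 RW=1 US=1 PS=0]
  → PA=0x2E233  (3 entries read)
#1 VA=0x400000965 (w,kernel):
  L0: frame=0x24 idx=16 entry=0x31087 [P=1 RW=1 US=1 PS=1]
  → PA=0x31965 (huge @L0)  (1 entries read)
#2 VA=0x5800003D9 (r,kernel):
  L0: frame=0x24 idx=22 entry=0x68006 [P=0 RW=1 US=1 PS=0]
  ⇒ fault: PAGE_NOT_PRESENT  — 1 lookups

TLB: [["0x400000", "0x31"]]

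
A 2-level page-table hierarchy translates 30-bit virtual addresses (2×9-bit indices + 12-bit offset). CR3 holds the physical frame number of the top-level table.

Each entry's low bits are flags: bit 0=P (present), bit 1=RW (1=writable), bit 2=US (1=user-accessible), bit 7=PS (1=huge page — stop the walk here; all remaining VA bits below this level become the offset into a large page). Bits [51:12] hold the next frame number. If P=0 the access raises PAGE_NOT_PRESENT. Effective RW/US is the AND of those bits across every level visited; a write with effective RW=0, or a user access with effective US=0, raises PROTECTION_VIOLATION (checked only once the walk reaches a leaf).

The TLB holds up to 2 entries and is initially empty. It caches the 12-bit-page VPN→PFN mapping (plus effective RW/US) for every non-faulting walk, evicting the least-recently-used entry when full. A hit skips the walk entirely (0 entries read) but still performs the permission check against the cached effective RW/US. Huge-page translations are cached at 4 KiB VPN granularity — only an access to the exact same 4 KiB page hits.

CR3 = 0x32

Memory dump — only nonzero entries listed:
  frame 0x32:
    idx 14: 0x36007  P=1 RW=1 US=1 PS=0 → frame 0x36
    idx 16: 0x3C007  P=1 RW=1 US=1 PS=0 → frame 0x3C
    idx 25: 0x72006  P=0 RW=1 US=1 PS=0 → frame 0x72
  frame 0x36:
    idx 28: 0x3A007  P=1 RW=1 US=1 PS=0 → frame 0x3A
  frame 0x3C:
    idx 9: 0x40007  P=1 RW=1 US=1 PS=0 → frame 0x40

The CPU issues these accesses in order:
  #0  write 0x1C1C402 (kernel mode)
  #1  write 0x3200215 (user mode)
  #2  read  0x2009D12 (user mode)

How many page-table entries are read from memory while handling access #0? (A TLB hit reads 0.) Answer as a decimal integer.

Per-access translation:
#0 VA=0x1C1C402 (w,kernel):
  [0] read 0x32 idx=14: raw=0x36007 flags P=1 W=1 U=1 S=0
  [1] read 0x36 idx=28: raw=0x3A007 flags P=1 W=1 U=1 S=0
  → PA=0x3A402  (2 entries read)
#1 VA=0x3200215 (w,user):
  [0] read 0x32 idx=25: raw=0x72006 flags P=0 W=1 U=1 S=0
  ⇒ fault: PAGE_NOT_PRESENT  — 1 lookups
#2 VA=0x2009D12 (r,user):
  [0] read 0x32 idx=16: raw=0x3C007 flags P=1 W=1 U=1 S=0
  [1] read 0x3C idx=9: raw=0x40007 flags P=1 W=1 U=1 S=0
  → PA=0x40D12  (2 entries read)

Entries read for #0: 2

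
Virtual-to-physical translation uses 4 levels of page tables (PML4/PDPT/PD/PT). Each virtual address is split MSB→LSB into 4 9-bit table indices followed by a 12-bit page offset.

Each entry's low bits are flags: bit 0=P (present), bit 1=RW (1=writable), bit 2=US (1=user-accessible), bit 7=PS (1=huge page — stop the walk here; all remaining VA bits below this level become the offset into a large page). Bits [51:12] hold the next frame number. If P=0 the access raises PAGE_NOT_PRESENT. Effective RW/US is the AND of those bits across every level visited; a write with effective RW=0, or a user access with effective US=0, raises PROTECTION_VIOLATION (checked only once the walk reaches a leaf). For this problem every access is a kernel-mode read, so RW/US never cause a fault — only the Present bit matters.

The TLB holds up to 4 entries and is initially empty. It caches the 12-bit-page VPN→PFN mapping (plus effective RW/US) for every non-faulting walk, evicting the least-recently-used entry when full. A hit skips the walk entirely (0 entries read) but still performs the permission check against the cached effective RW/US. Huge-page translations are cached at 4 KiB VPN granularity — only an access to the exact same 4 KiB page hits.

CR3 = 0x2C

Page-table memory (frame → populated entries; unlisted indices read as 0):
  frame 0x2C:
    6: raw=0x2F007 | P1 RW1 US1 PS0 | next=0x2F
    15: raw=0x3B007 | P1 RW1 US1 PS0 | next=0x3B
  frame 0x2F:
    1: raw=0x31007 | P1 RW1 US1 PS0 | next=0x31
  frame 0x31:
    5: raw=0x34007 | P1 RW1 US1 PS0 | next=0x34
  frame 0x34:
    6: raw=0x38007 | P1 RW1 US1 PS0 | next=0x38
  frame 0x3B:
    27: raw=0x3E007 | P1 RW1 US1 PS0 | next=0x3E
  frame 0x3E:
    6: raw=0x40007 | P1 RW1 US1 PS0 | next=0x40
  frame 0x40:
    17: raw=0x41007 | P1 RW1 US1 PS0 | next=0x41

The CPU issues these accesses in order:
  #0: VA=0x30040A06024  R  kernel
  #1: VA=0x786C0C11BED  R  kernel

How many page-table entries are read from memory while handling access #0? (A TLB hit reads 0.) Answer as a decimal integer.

Walk each access:
#0 VA=0x30040A06024 (r,kernel):
  lvl0: tbl 0x2C, slot 6 ⇒ 0x2F007 (P1/RW1/US1/PS0)
  lvl1: tbl 0x2F, slot 1 ⇒ 0x31007 (P1/RW1/US1/PS0)
  lvl2: tbl 0x31, slot 5 ⇒ 0x34007 (P1/RW1/US1/PS0)
  lvl3: tbl 0x34, slot 6 ⇒ 0x38007 (P1/RW1/US1/PS0)
  ✓ 0x38024  — 4 lookups
#1 VA=0x786C0C11BED (r,kernel):
  lvl0: tbl 0x2C, slot 15 ⇒ 0x3B007 (P1/RW1/US1/PS0)
  lvl1: tbl 0x3B, slot 27 ⇒ 0x3E007 (P1/RW1/US1/PS0)
  lvl2: tbl 0x3E, slot 6 ⇒ 0x40007 (P1/RW1/US1/PS0)
  lvl3: tbl 0x40, slot 17 ⇒ 0x41007 (P1/RW1/US1/PS0)
  ✓ 0x41BED  — 4 lookups

Entries read for #0: 4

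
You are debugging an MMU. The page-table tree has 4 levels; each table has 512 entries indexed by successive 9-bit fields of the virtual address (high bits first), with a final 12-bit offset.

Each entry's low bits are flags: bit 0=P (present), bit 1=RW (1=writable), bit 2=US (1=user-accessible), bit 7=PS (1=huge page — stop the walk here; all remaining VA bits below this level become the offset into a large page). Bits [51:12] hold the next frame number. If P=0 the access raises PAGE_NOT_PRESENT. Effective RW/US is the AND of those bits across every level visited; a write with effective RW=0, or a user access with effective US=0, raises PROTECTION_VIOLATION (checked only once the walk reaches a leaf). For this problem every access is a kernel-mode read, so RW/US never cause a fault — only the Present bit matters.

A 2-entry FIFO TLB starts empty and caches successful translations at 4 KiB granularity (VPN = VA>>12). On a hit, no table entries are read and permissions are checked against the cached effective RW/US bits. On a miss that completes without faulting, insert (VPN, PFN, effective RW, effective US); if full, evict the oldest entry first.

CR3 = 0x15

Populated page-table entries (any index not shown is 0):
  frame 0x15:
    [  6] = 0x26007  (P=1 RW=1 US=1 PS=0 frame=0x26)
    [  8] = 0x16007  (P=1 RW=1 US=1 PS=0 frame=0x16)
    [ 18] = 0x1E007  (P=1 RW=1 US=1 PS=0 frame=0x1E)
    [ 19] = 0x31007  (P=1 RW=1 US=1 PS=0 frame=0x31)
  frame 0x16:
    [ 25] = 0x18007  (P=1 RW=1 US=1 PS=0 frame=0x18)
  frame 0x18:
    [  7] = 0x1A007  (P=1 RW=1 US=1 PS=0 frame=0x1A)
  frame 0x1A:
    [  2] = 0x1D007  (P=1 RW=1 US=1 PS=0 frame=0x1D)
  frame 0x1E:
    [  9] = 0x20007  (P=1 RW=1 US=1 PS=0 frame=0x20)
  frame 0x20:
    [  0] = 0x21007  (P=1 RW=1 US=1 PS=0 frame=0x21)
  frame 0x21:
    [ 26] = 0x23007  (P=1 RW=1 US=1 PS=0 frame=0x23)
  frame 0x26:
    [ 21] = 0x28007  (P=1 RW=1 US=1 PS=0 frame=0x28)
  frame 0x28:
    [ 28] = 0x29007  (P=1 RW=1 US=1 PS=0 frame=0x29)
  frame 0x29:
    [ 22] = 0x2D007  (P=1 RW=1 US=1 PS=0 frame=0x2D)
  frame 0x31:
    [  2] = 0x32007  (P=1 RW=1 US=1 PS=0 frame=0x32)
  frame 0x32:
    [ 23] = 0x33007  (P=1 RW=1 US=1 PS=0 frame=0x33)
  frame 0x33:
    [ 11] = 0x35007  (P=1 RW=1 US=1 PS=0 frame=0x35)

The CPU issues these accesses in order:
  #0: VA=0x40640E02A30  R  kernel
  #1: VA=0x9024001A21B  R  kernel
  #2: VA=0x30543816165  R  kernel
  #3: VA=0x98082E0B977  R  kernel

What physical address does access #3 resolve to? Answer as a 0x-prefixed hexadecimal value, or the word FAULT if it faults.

Per-access translation:
#0 VA=0x40640E02A30 (r,kernel):
  L0: frame=0x15 idx=8 entry=0x16007 [P=1 RW=1 US=1 PS=0]
  L1: frame=0x16 idx=25 entry=0x18007 [P=1 RW=1 US=1 PS=0]
  L2: frame=0x18 idx=7 entry=0x1A007 [P=1 RW=1 US=1 PS=0]
  L3: frame=0x1A idx=2 entry=0x1D007 [P=1 RW=1 US=1 PS=0]
  → PA=0x1DA30  (4 entries read)
#1 VA=0x9024001A21B (r,kernel):
  L0: frame=0x15 idx=18 entry=0x1E007 [P=1 RW=1 US=1 PS=0]
  L1: frame=0x1E idx=9 entry=0x20007 [P=1 RW=1 US=1 PS=0]
  L2: frame=0x20 idx=0 entry=0x21007 [P=1 RW=1 US=1 PS=0]
  L3: frame=0x21 idx=26 entry=0x23007 [P=1 RW=1 US=1 PS=0]
  → PA=0x2321B  (4 entries read)
#2 VA=0x30543816165 (r,kernel):
  L0: frame=0x15 idx=6 entry=0x26007 [P=1 RW=1 US=1 PS=0]
  L1: frame=0x26 idx=21 entry=0x28007 [P=1 RW=1 US=1 PS=0]
  L2: frame=0x28 idx=28 entry=0x29007 [P=1 RW=1 US=1 PS=0]
  L3: frame=0x29 idx=22 entry=0x2D007 [P=1 RW=1 US=1 PS=0]
  → PA=0x2D165  (4 entries read)
#3 VA=0x98082E0B977 (r,kernel):
  L0: frame=0x15 idx=19 entry=0x31007 [P=1 RW=1 US=1 PS=0]
  L1: frame=0x31 idx=2 entry=0x32007 [P=1 RW=1 US=1 PS=0]
  L2: frame=0x32 idx=23 entry=0x33007 [P=1 RW=1 US=1 PS=0]
  L3: frame=0x33 idx=11 entry=0x35007 [P=1 RW=1 US=1 PS=0]
  → PA=0x35977  (4 entries read)

Access #3 PA: 0x35977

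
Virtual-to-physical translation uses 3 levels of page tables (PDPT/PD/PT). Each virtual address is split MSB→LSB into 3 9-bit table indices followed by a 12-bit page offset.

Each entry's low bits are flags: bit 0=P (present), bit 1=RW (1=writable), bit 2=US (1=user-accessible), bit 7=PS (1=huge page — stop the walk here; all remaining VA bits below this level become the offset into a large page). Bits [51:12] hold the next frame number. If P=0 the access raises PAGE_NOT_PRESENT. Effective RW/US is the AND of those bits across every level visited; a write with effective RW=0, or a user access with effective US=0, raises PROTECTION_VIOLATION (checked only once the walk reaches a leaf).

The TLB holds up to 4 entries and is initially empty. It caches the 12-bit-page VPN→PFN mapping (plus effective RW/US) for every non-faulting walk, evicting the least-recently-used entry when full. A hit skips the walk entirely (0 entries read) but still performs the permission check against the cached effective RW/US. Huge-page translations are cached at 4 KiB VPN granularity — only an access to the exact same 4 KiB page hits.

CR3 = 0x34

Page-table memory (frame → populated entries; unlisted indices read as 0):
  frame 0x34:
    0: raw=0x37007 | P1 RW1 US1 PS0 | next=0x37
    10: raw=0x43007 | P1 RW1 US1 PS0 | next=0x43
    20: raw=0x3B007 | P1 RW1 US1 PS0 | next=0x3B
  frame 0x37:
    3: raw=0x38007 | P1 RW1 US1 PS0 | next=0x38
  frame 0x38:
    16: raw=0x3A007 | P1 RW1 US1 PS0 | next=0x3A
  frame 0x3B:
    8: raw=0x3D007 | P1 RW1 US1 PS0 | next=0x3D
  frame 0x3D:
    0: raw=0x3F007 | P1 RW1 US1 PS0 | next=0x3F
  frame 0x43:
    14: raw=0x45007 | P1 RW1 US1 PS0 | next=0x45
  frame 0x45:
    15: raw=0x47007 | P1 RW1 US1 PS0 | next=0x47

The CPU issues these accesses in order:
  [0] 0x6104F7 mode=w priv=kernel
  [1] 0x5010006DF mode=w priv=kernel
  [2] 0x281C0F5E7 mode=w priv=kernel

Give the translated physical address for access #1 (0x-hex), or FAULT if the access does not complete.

Walk each access:
#0 VA=0x6104F7 (w,kernel):
  lvl0: tbl 0x34, slot 0 ⇒ 0x37007 (P1/RW1/US1/PS0)
  lvl1: tbl 0x37, slot 3 ⇒ 0x38007 (P1/RW1/US1/PS0)
  lvl2: tbl 0x38, slot 16 ⇒ 0x3A007 (P1/RW1/US1/PS0)
  ⇒ phys 0x3A4F7  [3 reads]
#1 VA=0x5010006DF (w,kernel):
  lvl0: tbl 0x34, slot 20 ⇒ 0x3B007 (P1/RW1/US1/PS0)
  lvl1: tbl 0x3B, slot 8 ⇒ 0x3D007 (P1/RW1/US1/PS0)
  lvl2: tbl 0x3D, slot 0 ⇒ 0x3F007 (P1/RW1/US1/PS0)
  ⇒ phys 0x3F6DF  [3 reads]
#2 VA=0x281C0F5E7 (w,kernel):
  lvl0: tbl 0x34, slot 10 ⇒ 0x43007 (P1/RW1/US1/PS0)
  lvl1: tbl 0x43, slot 14 ⇒ 0x45007 (P1/RW1/US1/PS0)
  lvl2: tbl 0x45, slot 15 ⇒ 0x47007 (P1/RW1/US1/PS0)
  ⇒ phys 0x475E7  [3 reads]

Access #1 PA: 0x3F6DF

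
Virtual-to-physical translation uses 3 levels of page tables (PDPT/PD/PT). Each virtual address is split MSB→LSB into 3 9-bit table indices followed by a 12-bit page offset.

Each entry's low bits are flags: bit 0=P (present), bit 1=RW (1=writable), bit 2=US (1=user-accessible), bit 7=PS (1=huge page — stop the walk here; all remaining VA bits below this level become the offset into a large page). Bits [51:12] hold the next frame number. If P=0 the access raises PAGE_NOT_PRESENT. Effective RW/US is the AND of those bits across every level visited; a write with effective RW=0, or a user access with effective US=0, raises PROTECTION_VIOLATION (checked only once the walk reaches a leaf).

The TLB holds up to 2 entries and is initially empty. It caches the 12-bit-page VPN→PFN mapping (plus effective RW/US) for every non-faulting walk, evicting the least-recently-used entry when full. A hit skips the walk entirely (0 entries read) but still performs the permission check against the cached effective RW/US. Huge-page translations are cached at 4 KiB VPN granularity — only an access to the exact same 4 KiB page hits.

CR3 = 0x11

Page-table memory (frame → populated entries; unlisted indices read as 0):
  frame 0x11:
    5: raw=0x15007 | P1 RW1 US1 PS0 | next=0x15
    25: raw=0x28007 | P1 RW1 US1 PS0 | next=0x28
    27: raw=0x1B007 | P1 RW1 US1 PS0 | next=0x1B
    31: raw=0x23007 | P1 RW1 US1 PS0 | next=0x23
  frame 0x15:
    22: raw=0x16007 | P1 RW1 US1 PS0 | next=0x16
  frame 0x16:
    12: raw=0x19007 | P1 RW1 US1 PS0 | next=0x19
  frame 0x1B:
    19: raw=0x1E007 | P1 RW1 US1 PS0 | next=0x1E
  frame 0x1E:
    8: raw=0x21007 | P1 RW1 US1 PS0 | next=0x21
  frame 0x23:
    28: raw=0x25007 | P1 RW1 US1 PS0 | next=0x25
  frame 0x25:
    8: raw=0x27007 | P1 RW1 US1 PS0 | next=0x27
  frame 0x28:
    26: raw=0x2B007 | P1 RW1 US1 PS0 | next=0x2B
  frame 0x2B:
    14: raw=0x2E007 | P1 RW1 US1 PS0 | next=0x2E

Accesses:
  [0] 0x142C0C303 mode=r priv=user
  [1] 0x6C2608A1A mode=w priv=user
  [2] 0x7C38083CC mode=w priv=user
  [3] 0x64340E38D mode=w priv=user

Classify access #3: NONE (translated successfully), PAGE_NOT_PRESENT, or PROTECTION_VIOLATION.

Per-access translation:
#0 VA=0x142C0C303 (r,user):
  L0: frame=0x11 idx=5 entry=0x15007 [P=1 RW=1 US=1 PS=0]
  L1: frame=0x15 idx=22 entry=0x16007 [P=1 RW=1 US=1 PS=0]
  L2: frame=0x16 idx=12 entry=0x19007 [P=1 RW=1 US=1 PS=0]
  ⇒ phys 0x19303  [3 reads]
#1 VA=0x6C2608A1A (w,user):
  L0: frame=0x11 idx=27 entry=0x1B007 [P=1 RW=1 US=1 PS=0]
  L1: frame=0x1B idx=19 entry=0x1E007 [P=1 RW=1 US=1 PS=0]
  L2: frame=0x1E idx=8 entry=0x21007 [P=1 RW=1 US=1 PS=0]
  ⇒ phys 0x21A1A  [3 reads]
#2 VA=0x7C38083CC (w,user):
  L0: frame=0x11 idx=31 entry=0x23007 [P=1 RW=1 US=1 PS=0]
  L1: frame=0x23 idx=28 entry=0x25007 [P=1 RW=1 US=1 PS=0]
  L2: frame=0x25 idx=8 entry=0x27007 [P=1 RW=1 US=1 PS=0]
  ⇒ phys 0x273CC  [3 reads]
#3 VA=0x64340E38D (w,user):
  L0: frame=0x11 idx=25 entry=0x28007 [P=1 RW=1 US=1 PS=0]
  L1: frame=0x28 idx=26 entry=0x2B007 [P=1 RW=1 US=1 PS=0]
  L2: frame=0x2B idx=14 entry=0x2E007 [P=1 RW=1 US=1 PS=0]
  ⇒ phys 0x2E38D  [3 reads]

Access #3 fault: NONE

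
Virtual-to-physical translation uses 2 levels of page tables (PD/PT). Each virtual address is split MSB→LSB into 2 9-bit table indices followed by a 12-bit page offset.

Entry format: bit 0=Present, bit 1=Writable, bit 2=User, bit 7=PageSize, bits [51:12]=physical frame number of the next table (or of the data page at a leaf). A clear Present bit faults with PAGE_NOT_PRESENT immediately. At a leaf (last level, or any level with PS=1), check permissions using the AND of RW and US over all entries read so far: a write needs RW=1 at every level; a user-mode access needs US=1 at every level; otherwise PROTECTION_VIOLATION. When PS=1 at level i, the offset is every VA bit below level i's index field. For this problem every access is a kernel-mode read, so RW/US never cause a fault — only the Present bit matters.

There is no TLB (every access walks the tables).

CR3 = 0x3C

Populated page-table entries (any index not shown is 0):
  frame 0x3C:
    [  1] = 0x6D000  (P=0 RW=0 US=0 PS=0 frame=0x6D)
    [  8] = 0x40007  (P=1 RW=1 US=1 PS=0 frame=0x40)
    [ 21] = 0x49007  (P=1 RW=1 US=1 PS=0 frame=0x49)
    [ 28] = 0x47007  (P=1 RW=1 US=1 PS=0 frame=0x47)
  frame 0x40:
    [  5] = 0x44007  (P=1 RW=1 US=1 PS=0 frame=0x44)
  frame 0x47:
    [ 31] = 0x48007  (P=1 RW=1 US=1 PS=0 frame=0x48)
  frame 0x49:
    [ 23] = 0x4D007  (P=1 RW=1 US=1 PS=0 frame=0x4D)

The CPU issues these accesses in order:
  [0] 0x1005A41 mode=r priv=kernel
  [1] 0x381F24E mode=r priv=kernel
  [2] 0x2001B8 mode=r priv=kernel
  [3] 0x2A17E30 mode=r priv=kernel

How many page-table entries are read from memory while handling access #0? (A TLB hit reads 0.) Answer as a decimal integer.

Per-access translation:
#0 VA=0x1005A41 (r,kernel):
  lvl0: tbl 0x3C, slot 8 ⇒ 0x40007 (P1/RW1/US1/PS0)
  lvl1: tbl 0x40, slot 5 ⇒ 0x44007 (P1/RW1/US1/PS0)
  ✓ 0x44A41  — 2 lookups
#1 VA=0x381F24E (r,kernel):
  lvl0: tbl 0x3C, slot 28 ⇒ 0x47007 (P1/RW1/US1/PS0)
  lvl1: tbl 0x47, slot 31 ⇒ 0x48007 (P1/RW1/US1/PS0)
  ✓ 0x4824E  — 2 lookups
#2 VA=0x2001B8 (r,kernel):
  lvl0: tbl 0x3C, slot 1 ⇒ 0x6D000 (P0/RW0/US0/PS0)
  ✗ PAGE_NOT_PRESENT  [1 reads]
#3 VA=0x2A17E30 (r,kernel):
  lvl0: tbl 0x3C, slot 21 ⇒ 0x49007 (P1/RW1/US1/PS0)
  lvl1: tbl 0x49, slot 23 ⇒ 0x4D007 (P1/RW1/US1/PS0)
  ✓ 0x4DE30  — 2 lookups

Entries read for #0: 2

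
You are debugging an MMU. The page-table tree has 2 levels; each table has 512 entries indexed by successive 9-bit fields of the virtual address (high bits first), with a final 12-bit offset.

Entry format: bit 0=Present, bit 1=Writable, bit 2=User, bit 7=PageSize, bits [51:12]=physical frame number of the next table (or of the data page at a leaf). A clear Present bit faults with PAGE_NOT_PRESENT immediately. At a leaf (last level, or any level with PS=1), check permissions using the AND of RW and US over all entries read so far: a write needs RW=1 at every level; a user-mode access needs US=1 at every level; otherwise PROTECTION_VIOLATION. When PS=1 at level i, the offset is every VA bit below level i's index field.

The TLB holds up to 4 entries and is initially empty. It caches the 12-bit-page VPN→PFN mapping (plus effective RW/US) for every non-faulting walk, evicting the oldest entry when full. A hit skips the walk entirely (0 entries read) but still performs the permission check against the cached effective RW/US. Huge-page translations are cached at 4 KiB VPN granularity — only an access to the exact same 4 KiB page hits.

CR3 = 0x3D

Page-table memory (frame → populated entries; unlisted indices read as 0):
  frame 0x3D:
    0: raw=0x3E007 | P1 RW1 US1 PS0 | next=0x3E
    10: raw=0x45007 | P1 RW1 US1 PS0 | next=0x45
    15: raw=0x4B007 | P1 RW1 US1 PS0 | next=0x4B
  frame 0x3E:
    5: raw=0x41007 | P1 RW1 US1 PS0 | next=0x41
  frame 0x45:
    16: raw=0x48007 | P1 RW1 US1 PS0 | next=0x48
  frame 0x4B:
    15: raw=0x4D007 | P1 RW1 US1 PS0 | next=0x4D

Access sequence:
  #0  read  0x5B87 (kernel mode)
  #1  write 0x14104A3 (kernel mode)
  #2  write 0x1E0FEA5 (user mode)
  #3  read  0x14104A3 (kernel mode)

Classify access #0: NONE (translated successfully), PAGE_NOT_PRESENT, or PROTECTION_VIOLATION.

Walk each access:
#0 VA=0x5B87 (r,kernel):
  lvl0: tbl 0x3D, slot 0 ⇒ 0x3E007 (P1/RW1/US1/PS0)
  lvl1: tbl 0x3E, slot 5 ⇒ 0x41007 (P1/RW1/US1/PS0)
  → PA=0x41B87  (2 entries read)
#1 VA=0x14104A3 (w,kernel):
  lvl0: tbl 0x3D, slot 10 ⇒ 0x45007 (P1/RW1/US1/PS0)
  lvl1: tbl 0x45, slot 16 ⇒ 0x48007 (P1/RW1/US1/PS0)
  → PA=0x484A3  (2 entries read)
#2 VA=0x1E0FEA5 (w,user):
  lvl0: tbl 0x3D, slot 15 ⇒ 0x4B007 (P1/RW1/US1/PS0)
  lvl1: tbl 0x4B, slot 15 ⇒ 0x4D007 (P1/RW1/US1/PS0)
  → PA=0x4DEA5  (2 entries read)
#3 VA=0x14104A3 (r,kernel):
  TLB hit vpn=0x1410 → PA=0x484A3

Access #0 fault: NONE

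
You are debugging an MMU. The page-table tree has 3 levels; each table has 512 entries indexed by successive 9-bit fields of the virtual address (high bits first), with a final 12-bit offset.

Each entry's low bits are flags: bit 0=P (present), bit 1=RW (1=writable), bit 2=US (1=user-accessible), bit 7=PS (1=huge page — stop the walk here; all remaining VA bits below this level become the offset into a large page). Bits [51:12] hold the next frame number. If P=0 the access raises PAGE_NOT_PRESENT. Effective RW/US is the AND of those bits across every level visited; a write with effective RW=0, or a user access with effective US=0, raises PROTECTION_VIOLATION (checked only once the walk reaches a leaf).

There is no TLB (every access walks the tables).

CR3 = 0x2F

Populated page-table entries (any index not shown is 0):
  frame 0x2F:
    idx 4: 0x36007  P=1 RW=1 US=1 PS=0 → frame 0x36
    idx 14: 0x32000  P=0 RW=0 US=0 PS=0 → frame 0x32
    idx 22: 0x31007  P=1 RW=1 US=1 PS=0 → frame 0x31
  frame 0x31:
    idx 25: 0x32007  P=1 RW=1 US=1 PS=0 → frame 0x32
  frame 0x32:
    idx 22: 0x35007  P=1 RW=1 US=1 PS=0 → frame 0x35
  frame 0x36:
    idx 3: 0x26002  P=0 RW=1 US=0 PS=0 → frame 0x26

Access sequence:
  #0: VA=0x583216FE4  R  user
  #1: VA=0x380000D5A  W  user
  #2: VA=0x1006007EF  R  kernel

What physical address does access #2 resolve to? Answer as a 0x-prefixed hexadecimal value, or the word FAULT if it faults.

Trace:
#0 VA=0x583216FE4 (r,user):
  [0] read 0x2F idx=22: raw=0x31007 flags P=1 W=1 U=1 S=0
  [1] read 0x31 idx=25: raw=0x32007 flags P=1 W=1 U=1 S=0
  [2] read 0x32 idx=22: raw=0x35007 flags P=1 W=1 U=1 S=0
  ⇒ phys 0x35FE4  [3 reads]
#1 VA=0x380000D5A (w,user):
  [0] read 0x2F idx=14: raw=0x32000 flags P=0 W=0 U=0 S=0
  ⇒ fault: PAGE_NOT_PRESENT  — 1 lookups
#2 VA=0x1006007EF (r,kernel):
  [0] read 0x2F idx=4: raw=0x36007 flags P=1 W=1 U=1 S=0
  [1] read 0x36 idx=3: raw=0x26002 flags P=0 W=1 U=0 S=0
  ⇒ fault: PAGE_NOT_PRESENT  — 2 lookups

Access #2 PA: FAULT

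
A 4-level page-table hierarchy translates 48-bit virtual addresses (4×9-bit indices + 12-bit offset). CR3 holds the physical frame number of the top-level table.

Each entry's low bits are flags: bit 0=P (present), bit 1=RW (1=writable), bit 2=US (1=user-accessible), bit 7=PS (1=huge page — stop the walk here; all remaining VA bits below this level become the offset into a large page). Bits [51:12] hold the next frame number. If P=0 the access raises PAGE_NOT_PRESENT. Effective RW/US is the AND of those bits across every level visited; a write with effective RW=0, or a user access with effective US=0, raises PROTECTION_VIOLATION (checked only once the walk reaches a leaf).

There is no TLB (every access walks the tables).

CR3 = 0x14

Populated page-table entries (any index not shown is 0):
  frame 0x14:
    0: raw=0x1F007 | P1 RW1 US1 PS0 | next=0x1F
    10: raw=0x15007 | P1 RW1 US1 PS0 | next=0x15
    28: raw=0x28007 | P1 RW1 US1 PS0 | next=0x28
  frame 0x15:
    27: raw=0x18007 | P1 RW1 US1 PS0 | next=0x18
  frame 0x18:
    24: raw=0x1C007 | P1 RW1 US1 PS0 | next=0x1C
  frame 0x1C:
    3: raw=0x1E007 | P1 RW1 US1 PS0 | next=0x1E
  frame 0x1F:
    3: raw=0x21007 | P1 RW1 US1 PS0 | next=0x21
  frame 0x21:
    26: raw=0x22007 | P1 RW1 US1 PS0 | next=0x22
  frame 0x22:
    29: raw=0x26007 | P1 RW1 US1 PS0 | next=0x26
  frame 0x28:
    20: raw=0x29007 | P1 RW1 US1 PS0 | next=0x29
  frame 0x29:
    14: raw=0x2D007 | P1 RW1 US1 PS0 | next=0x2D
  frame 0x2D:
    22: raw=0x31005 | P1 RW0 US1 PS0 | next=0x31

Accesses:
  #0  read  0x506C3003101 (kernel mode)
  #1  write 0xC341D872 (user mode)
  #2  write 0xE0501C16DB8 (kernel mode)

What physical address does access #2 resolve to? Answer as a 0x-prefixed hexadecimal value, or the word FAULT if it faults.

Walk each access:
#0 VA=0x506C3003101 (r,kernel):
  L0 @0x14[10] → 0x15007  P=1,RW=1,US=1,PS=0
  L1 @0x15[27] → 0x18007  P=1,RW=1,US=1,PS=0
  L2 @0x18[24] → 0x1C007  P=1,RW=1,US=1,PS=0
  L3 @0x1C[3] → 0x1E007  P=1,RW=1,US=1,PS=0
  ⇒ phys 0x1E101  [4 reads]
#1 VA=0xC341D872 (w,user):
  L0 @0x14[0] → 0x1F007  P=1,RW=1,US=1,PS=0
  L1 @0x1F[3] → 0x21007  P=1,RW=1,US=1,PS=0
  L2 @0x21[26] → 0x22007  P=1,RW=1,US=1,PS=0
  L3 @0x22[29] → 0x26007  P=1,RW=1,US=1,PS=0
  ⇒ phys 0x26872  [4 reads]
#2 VA=0xE0501C16DB8 (w,kernel):
  L0 @0x14[28] → 0x28007  P=1,RW=1,US=1,PS=0
  L1 @0x28[20] → 0x29007  P=1,RW=1,US=1,PS=0
  L2 @0x29[14] → 0x2D007  P=1,RW=1,US=1,PS=0
  L3 @0x2D[22] → 0x31005  P=1,RW=0,US=1,PS=0
  ⇒ fault: PROTECTION_VIOLATION  — 4 lookups

Access #2 PA: FAULT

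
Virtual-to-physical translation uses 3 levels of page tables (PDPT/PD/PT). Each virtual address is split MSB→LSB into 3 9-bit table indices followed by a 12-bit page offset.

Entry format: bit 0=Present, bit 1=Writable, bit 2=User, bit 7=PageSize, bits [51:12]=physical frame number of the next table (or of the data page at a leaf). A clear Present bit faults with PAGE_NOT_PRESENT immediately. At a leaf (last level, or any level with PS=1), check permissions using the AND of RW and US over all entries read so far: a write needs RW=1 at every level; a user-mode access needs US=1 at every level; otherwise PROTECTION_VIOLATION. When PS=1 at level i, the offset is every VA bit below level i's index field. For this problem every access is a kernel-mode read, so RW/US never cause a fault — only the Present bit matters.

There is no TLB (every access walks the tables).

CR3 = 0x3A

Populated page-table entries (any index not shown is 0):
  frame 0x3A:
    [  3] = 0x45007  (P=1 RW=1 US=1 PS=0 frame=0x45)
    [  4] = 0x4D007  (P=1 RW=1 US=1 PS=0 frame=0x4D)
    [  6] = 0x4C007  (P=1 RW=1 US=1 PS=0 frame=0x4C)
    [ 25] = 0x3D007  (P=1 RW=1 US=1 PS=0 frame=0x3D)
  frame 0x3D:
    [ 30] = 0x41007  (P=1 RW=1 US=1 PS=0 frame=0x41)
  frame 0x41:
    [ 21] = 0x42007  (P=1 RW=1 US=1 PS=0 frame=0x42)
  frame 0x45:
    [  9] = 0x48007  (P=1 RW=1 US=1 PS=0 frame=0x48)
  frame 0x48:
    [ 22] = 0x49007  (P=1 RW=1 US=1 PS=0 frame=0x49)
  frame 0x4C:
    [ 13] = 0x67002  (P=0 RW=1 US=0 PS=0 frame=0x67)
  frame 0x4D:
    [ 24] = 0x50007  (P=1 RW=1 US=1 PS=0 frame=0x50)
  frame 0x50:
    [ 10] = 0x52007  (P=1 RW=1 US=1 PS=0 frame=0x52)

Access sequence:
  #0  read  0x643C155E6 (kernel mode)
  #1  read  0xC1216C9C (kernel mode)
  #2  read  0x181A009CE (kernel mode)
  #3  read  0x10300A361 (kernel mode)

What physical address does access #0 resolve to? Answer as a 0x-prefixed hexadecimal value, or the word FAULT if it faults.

Per-access translation:
#0 VA=0x643C155E6 (r,kernel):
  [0] read 0x3A idx=25: raw=0x3D007 flags P=1 W=1 U=1 S=0
  [1] read 0x3D idx=30: raw=0x41007 flags P=1 W=1 U=1 S=0
  [2] read 0x41 idx=21: raw=0x42007 flags P=1 W=1 U=1 S=0
  ✓ 0x425E6  — 3 lookups
#1 VA=0xC1216C9C (r,kernel):
  [0] read 0x3A idx=3: raw=0x45007 flags P=1 W=1 U=1 S=0
  [1] read 0x45 idx=9: raw=0x48007 flags P=1 W=1 U=1 S=0
  [2] read 0x48 idx=22: raw=0x49007 flags P=1 W=1 U=1 S=0
  ✓ 0x49C9C  — 3 lookups
#2 VA=0x181A009CE (r,kernel):
  [0] read 0x3A idx=6: raw=0x4C007 flags P=1 W=1 U=1 S=0
  [1] read 0x4C idx=13: raw=0x67002 flags P=0 W=1 U=0 S=0
  ✗ PAGE_NOT_PRESENT  [2 reads]
#3 VA=0x10300A361 (r,kernel):
  [0] read 0x3A idx=4: raw=0x4D007 flags P=1 W=1 U=1 S=0
  [1] read 0x4D idx=24: raw=0x50007 flags P=1 W=1 U=1 S=0
  [2] read 0x50 idx=10: raw=0x52007 flags P=1 W=1 U=1 S=0
  ✓ 0x52361  — 3 lookups

Access #0 PA: 0x425E6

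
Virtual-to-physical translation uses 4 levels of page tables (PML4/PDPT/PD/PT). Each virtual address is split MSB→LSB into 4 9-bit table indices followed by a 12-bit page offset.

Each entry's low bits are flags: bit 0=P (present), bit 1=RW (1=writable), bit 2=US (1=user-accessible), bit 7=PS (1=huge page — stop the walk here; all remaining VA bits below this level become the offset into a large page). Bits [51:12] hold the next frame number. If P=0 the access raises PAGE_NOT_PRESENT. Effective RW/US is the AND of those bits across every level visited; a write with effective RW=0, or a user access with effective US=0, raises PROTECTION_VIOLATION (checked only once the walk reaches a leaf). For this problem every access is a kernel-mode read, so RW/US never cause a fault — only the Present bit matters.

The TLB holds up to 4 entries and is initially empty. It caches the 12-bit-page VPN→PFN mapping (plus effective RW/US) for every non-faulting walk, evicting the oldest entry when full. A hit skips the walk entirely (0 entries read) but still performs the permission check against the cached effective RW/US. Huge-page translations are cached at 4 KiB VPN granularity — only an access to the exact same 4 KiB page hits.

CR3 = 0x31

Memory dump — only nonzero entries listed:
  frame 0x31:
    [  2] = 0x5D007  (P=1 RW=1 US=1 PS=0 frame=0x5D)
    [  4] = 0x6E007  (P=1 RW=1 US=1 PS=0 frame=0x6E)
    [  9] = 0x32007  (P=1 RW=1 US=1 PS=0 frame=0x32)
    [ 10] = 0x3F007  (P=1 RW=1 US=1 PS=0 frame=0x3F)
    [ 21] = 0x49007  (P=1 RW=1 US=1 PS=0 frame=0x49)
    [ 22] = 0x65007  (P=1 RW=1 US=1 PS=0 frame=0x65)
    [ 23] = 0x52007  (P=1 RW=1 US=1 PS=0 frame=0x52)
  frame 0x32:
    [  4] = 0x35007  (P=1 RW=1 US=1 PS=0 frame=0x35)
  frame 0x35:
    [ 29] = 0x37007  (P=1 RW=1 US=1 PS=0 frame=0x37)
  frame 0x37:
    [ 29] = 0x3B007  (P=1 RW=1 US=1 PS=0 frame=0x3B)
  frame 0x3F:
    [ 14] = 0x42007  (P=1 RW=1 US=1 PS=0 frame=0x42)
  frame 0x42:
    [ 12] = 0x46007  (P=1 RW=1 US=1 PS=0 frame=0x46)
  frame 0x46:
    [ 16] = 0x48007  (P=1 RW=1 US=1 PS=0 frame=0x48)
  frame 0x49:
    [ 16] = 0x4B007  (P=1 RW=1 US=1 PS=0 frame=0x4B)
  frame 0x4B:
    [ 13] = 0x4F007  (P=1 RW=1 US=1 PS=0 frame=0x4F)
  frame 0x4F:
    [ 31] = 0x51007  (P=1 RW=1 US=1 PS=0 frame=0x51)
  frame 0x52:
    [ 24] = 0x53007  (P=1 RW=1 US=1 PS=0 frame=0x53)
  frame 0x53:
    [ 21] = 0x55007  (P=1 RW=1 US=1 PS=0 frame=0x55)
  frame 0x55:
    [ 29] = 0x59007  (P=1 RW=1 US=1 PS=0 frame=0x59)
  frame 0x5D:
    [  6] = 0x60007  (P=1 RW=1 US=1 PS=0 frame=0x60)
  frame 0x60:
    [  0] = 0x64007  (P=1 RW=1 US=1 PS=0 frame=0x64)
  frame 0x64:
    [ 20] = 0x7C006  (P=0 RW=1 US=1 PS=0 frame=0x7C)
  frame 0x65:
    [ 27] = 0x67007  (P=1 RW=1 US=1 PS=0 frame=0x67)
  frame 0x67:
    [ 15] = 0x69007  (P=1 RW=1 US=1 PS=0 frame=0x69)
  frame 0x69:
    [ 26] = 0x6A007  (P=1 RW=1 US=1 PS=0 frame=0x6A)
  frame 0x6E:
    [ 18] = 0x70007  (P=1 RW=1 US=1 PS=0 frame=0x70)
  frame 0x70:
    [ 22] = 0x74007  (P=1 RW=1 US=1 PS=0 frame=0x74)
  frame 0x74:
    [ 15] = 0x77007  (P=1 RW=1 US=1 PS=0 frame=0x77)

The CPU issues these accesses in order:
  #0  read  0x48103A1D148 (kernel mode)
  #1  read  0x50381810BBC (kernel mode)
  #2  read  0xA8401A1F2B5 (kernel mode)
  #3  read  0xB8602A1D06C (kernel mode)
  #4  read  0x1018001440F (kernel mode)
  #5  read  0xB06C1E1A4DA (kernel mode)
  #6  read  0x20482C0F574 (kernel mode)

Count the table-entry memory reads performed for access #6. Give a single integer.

Trace:
#0 VA=0x48103A1D148 (r,kernel):
  lvl0: tbl 0x31, slot 9 ⇒ 0x32007 (P1/RW1/US1/PS0)
  lvl1: tbl 0x32, slot 4 ⇒ 0x35007 (P1/RW1/US1/PS0)
  lvl2: tbl 0x35, slot 29 ⇒ 0x37007 (P1/RW1/US1/PS0)
  lvl3: tbl 0x37, slot 29 ⇒ 0x3B007 (P1/RW1/US1/PS0)
  ⇒ phys 0x3B148  [4 reads]
#1 VA=0x50381810BBC (r,kernel):
  lvl0: tbl 0x31, slot 10 ⇒ 0x3F007 (P1/RW1/US1/PS0)
  lvl1: tbl 0x3F, slot 14 ⇒ 0x42007 (P1/RW1/US1/PS0)
  lvl2: tbl 0x42, slot 12 ⇒ 0x46007 (P1/RW1/US1/PS0)
  lvl3: tbl 0x46, slot 16 ⇒ 0x48007 (P1/RW1/US1/PS0)
  ⇒ phys 0x48BBC  [4 reads]
#2 VA=0xA8401A1F2B5 (r,kernel):
  lvl0: tbl 0x31, slot 21 ⇒ 0x49007 (P1/RW1/US1/PS0)
  lvl1: tbl 0x49, slot 16 ⇒ 0x4B007 (P1/RW1/US1/PS0)
  lvl2: tbl 0x4B, slot 13 ⇒ 0x4F007 (P1/RW1/US1/PS0)
  lvl3: tbl 0x4F, slot 31 ⇒ 0x51007 (P1/RW1/US1/PS0)
  ⇒ phys 0x512B5  [4 reads]
#3 VA=0xB8602A1D06C (r,kernel):
  lvl0: tbl 0x31, slot 23 ⇒ 0x52007 (P1/RW1/US1/PS0)
  lvl1: tbl 0x52, slot 24 ⇒ 0x53007 (P1/RW1/US1/PS0)
  lvl2: tbl 0x53, slot 21 ⇒ 0x55007 (P1/RW1/US1/PS0)
  lvl3: tbl 0x55, slot 29 ⇒ 0x59007 (P1/RW1/US1/PS0)
  ⇒ phys 0x5906C  [4 reads]
#4 VA=0x1018001440F (r,kernel):
  lvl0: tbl 0x31, slot 2 ⇒ 0x5D007 (P1/RW1/US1/PS0)
  lvl1: tbl 0x5D, slot 6 ⇒ 0x60007 (P1/RW1/US1/PS0)
  lvl2: tbl 0x60, slot 0 ⇒ 0x64007 (P1/RW1/US1/PS0)
  lvl3: tbl 0x64, slot 20 ⇒ 0x7C006 (P0/RW1/US1/PS0)
  → PAGE_NOT_PRESENT  (4 entries read)
#5 VA=0xB06C1E1A4DA (r,kernel):
  lvl0: tbl 0x31, slot 22 ⇒ 0x65007 (P1/RW1/US1/PS0)
  lvl1: tbl 0x65, slot 27 ⇒ 0x67007 (P1/RW1/US1/PS0)
  lvl2: tbl 0x67, slot 15 ⇒ 0x69007 (P1/RW1/US1/PS0)
  lvl3: tbl 0x69, slot 26 ⇒ 0x6A007 (P1/RW1/US1/PS0)
  ⇒ phys 0x6A4DA  [4 reads]
#6 VA=0x20482C0F574 (r,kernel):
  lvl0: tbl 0x31, slot 4 ⇒ 0x6E007 (P1/RW1/US1/PS0)
  lvl1: tbl 0x6E, slot 18 ⇒ 0x70007 (P1/RW1/US1/PS0)
  lvl2: tbl 0x70, slot 22 ⇒ 0x74007 (P1/RW1/US1/PS0)
  lvl3: tbl 0x74, slot 15 ⇒ 0x77007 (P1/RW1/US1/PS0)
  ⇒ phys 0x77574  [4 reads]

Entries read for #6: 4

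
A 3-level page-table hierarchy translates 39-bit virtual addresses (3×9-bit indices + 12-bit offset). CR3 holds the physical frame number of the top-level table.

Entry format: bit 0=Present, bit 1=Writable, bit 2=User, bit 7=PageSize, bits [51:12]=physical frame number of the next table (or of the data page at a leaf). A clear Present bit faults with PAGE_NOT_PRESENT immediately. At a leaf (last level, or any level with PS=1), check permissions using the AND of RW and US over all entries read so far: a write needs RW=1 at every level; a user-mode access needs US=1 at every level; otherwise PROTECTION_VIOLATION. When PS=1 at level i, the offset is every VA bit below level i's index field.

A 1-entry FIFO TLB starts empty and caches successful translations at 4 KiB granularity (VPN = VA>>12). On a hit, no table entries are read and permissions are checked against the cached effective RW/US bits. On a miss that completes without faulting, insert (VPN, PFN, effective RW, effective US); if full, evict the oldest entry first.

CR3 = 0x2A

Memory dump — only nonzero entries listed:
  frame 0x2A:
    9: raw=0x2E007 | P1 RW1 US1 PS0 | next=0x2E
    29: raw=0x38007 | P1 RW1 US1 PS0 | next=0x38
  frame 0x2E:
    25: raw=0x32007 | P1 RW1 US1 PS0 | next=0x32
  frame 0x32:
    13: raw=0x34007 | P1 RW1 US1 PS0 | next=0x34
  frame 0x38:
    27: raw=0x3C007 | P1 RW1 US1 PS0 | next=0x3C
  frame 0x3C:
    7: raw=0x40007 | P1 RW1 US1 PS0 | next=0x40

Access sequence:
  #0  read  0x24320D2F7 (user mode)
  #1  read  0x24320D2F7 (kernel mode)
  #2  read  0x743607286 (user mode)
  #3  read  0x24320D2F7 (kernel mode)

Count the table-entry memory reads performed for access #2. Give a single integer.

Per-access translation:
#0 VA=0x24320D2F7 (r,user):
  L0 @0x2A[9] → 0x2E007  P=1,RW=1,US=1,PS=0
  L1 @0x2E[25] → 0x32007  P=1,RW=1,US=1,PS=0
  L2 @0x32[13] → 0x34007  P=1,RW=1,US=1,PS=0
  ✓ 0x342F7  — 3 lookups
#1 VA=0x24320D2F7 (r,kernel):
  TLB hit vpn=0x24320D → PA=0x342F7
#2 VA=0x743607286 (r,user):
  L0 @0x2A[29] → 0x38007  P=1,RW=1,US=1,PS=0
  L1 @0x38[27] → 0x3C007  P=1,RW=1,US=1,PS=0
  L2 @0x3C[7] → 0x40007  P=1,RW=1,US=1,PS=0
  ✓ 0x40286  — 3 lookups
#3 VA=0x24320D2F7 (r,kernel):
  L0 @0x2A[9] → 0x2E007  P=1,RW=1,US=1,PS=0
  L1 @0x2E[25] → 0x32007  P=1,RW=1,US=1,PS=0
  L2 @0x32[13] → 0x34007  P=1,RW=1,US=1,PS=0
  ✓ 0x342F7  — 3 lookups

Entries read for #2: 3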